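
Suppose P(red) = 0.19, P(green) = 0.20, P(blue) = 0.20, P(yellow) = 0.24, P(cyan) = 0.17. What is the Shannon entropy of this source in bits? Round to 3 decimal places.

2.313 bits

H = −Σ pᵢ log₂ pᵢ.
−0.19·log₂(0.19) = 0.4552
−0.20·log₂(0.20) = 0.4644
−0.20·log₂(0.20) = 0.4644
−0.24·log₂(0.24) = 0.4941
−0.17·log₂(0.17) = 0.4346
Sum ≈ 2.3127 → 2.313 bits.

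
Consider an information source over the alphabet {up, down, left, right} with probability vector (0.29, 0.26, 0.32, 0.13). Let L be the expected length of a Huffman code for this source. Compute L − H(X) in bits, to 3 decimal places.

Entropy H = −Σ p log₂ p ≈ 1.9319 bits.
Huffman merges: 13/100+13/50→39/100; 29/100+8/25→61/100; 39/100+61/100→1. L = 2 ≈ 2.0000.
L − H = 2.0000 − 1.9319 = 0.068 bits.

0.068 bits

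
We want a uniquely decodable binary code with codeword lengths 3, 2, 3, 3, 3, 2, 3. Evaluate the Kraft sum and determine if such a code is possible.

1.125; no

With common denominator 2^3 = 8: Σ 2^(−ℓᵢ) = 1/8 + 2/8 + 1/8 + 1/8 + 1/8 + 2/8 + 1/8 = 9/8 = 1.125.
Kraft's inequality requires Σ ≤ 1; here Σ = 1.125 > 1, so no such prefix code exists.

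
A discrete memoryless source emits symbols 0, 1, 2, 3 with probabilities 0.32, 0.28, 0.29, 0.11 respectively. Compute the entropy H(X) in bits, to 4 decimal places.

1.9084 bits

H = −Σ pᵢ log₂ pᵢ.
−0.32·log₂(0.32) = 0.5260
−0.28·log₂(0.28) = 0.5142
−0.29·log₂(0.29) = 0.5179
−0.11·log₂(0.11) = 0.3503
Sum ≈ 1.9084 → 1.9084 bits.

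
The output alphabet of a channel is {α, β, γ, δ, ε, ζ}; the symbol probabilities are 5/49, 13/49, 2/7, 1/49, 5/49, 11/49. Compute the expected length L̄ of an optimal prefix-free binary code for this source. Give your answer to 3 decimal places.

Repeatedly combine the two least-probable nodes; the expected code length is the sum of the merged weights.
merge 1/49 + 5/49 → 6/49
merge 5/49 + 6/49 → 11/49
merge 11/49 + 11/49 → 22/49
merge 13/49 + 2/7 → 27/49
merge 22/49 + 27/49 → 1
L = 6/49 + 11/49 + 22/49 + 27/49 + 1 = 115/49 ≈ 2.347 bits/symbol.

2.347 bits/symbol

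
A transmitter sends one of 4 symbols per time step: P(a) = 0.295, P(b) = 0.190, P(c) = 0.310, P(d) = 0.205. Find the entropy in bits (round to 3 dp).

H = −Σ pᵢ log₂ pᵢ.
−0.295·log₂(0.295) = 0.5196
−0.190·log₂(0.190) = 0.4552
−0.310·log₂(0.310) = 0.5238
−0.205·log₂(0.205) = 0.4687
Sum ≈ 1.9673 → 1.967 bits.

1.967 bits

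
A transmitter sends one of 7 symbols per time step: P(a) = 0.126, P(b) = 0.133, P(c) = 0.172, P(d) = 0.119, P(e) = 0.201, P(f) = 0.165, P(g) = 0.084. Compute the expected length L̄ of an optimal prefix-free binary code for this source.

Repeatedly combine the two least-probable nodes; the expected code length is the sum of the merged weights.
merge 21/250 + 119/1000 → 203/1000
merge 63/500 + 133/1000 → 259/1000
merge 33/200 + 43/250 → 337/1000
merge 201/1000 + 203/1000 → 101/250
merge 259/1000 + 337/1000 → 149/250
merge 101/250 + 149/250 → 1
L = 203/1000 + 259/1000 + 337/1000 + 101/250 + 149/250 + 1 = 2799/1000 = 2.799 bits/symbol.

2.799 bits/symbol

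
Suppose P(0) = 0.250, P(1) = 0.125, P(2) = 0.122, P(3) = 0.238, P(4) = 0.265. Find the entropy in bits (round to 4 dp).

H = −Σ pᵢ log₂ pᵢ.
−0.250·log₂(0.250) = 0.5000
−0.125·log₂(0.125) = 0.3750
−0.122·log₂(0.122) = 0.3703
−0.238·log₂(0.238) = 0.4929
−0.265·log₂(0.265) = 0.5077
Sum ≈ 2.2459 → 2.2459 bits.

2.2459 bits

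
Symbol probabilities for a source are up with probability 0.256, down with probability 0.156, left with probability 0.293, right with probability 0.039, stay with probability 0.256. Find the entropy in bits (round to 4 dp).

H = −Σ pᵢ log₂ pᵢ.
−0.256·log₂(0.256) = 0.5032
−0.156·log₂(0.156) = 0.4181
−0.293·log₂(0.293) = 0.5189
−0.039·log₂(0.039) = 0.1825
−0.256·log₂(0.256) = 0.5032
Sum ≈ 2.1261 → 2.1261 bits.

2.1261 bits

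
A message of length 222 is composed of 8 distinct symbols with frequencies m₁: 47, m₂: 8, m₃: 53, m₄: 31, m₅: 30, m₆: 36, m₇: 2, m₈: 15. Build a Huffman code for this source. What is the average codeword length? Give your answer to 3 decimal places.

2.707 bits/symbol

Probabilities are the counts divided by 222.
Repeatedly combine the two least-probable nodes; the expected code length is the sum of the merged weights.
merge 1/111 + 4/111 → 5/111
merge 5/111 + 5/74 → 25/222
merge 25/222 + 5/37 → 55/222
merge 31/222 + 6/37 → 67/222
merge 47/222 + 53/222 → 50/111
merge 55/222 + 67/222 → 61/111
merge 50/111 + 61/111 → 1
L = 5/111 + 25/222 + 55/222 + 67/222 + 50/111 + 61/111 + 1 = 601/222 ≈ 2.707 bits/symbol.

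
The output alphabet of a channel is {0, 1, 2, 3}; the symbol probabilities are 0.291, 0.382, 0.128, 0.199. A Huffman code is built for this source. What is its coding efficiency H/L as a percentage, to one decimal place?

Entropy H = −Σ p log₂ p ≈ 1.8917 bits.
Huffman merges: 16/125+199/1000→327/1000; 291/1000+327/1000→309/500; 191/500+309/500→1. L = 389/200 ≈ 1.9450.
Efficiency = H/L = 1.8917/1.9450 = 97.3%.

97.3%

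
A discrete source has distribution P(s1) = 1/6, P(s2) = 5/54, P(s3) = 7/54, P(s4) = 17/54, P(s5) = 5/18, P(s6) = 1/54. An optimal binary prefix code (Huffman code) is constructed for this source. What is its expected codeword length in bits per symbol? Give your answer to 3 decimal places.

2.352 bits/symbol

Repeatedly combine the two least-probable nodes; the expected code length is the sum of the merged weights.
merge 1/54 + 5/54 → 1/9
merge 1/9 + 7/54 → 13/54
merge 1/6 + 13/54 → 11/27
merge 5/18 + 17/54 → 16/27
merge 11/27 + 16/27 → 1
L = 1/9 + 13/54 + 11/27 + 16/27 + 1 = 127/54 ≈ 2.352 bits/symbol.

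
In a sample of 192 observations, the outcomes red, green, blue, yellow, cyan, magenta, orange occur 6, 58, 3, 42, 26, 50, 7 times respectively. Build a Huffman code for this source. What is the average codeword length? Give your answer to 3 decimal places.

2.349 bits/symbol

Probabilities are the counts divided by 192.
Repeatedly combine the two least-probable nodes; the expected code length is the sum of the merged weights.
merge 1/64 + 1/32 → 3/64
merge 7/192 + 3/64 → 1/12
merge 1/12 + 13/96 → 7/32
merge 7/32 + 7/32 → 7/16
merge 25/96 + 29/96 → 9/16
merge 7/16 + 9/16 → 1
L = 3/64 + 1/12 + 7/32 + 7/16 + 9/16 + 1 = 451/192 ≈ 2.349 bits/symbol.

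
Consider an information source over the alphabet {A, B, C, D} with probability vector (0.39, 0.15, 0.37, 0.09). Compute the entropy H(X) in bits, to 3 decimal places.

H = −Σ pᵢ log₂ pᵢ.
−0.39·log₂(0.39) = 0.5298
−0.15·log₂(0.15) = 0.4105
−0.37·log₂(0.37) = 0.5307
−0.09·log₂(0.09) = 0.3127
Sum ≈ 1.7837 → 1.784 bits.

1.784 bits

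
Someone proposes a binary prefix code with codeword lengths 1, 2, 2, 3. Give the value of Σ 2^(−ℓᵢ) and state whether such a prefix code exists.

1.125; no

With common denominator 2^3 = 8: Σ 2^(−ℓᵢ) = 4/8 + 2/8 + 2/8 + 1/8 = 9/8 = 1.125.
Kraft's inequality requires Σ ≤ 1; here Σ = 1.125 > 1, so no such prefix code exists.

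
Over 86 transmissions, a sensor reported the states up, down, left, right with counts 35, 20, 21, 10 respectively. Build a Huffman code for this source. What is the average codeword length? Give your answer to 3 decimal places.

Probabilities are the counts divided by 86.
Repeatedly combine the two least-probable nodes; the expected code length is the sum of the merged weights.
merge 5/43 + 10/43 → 15/43
merge 21/86 + 15/43 → 51/86
merge 35/86 + 51/86 → 1
L = 15/43 + 51/86 + 1 = 167/86 ≈ 1.942 bits/symbol.

1.942 bits/symbol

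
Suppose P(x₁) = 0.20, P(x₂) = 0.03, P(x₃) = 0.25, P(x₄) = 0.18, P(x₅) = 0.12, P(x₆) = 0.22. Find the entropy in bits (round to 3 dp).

2.409 bits

H = −Σ pᵢ log₂ pᵢ.
−0.20·log₂(0.20) = 0.4644
−0.03·log₂(0.03) = 0.1518
−0.25·log₂(0.25) = 0.5000
−0.18·log₂(0.18) = 0.4453
−0.12·log₂(0.12) = 0.3671
−0.22·log₂(0.22) = 0.4806
Sum ≈ 2.4091 → 2.409 bits.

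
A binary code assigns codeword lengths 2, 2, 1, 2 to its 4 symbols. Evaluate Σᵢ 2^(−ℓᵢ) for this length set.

1.25

With common denominator 2^2 = 4: Σ 2^(−ℓᵢ) = 1/4 + 1/4 + 2/4 + 1/4 = 5/4 = 1.25.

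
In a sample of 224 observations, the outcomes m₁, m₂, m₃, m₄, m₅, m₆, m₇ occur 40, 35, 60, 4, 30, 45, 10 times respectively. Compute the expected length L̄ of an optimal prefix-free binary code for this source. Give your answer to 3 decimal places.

2.594 bits/symbol

Probabilities are the counts divided by 224.
Repeatedly combine the two least-probable nodes; the expected code length is the sum of the merged weights.
merge 1/56 + 5/112 → 1/16
merge 1/16 + 15/112 → 11/56
merge 5/32 + 5/28 → 75/224
merge 11/56 + 45/224 → 89/224
merge 15/56 + 75/224 → 135/224
merge 89/224 + 135/224 → 1
L = 1/16 + 11/56 + 75/224 + 89/224 + 135/224 + 1 = 83/32 ≈ 2.594 bits/symbol.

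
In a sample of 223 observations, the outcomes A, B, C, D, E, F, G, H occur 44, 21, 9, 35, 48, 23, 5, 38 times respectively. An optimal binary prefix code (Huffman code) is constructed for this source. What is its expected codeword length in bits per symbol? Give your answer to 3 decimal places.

Probabilities are the counts divided by 223.
Repeatedly combine the two least-probable nodes; the expected code length is the sum of the merged weights.
merge 5/223 + 9/223 → 14/223
merge 14/223 + 21/223 → 35/223
merge 23/223 + 35/223 → 58/223
merge 35/223 + 38/223 → 73/223
merge 44/223 + 48/223 → 92/223
merge 58/223 + 73/223 → 131/223
merge 92/223 + 131/223 → 1
L = 14/223 + 35/223 + 58/223 + 73/223 + 92/223 + 131/223 + 1 = 626/223 ≈ 2.807 bits/symbol.

2.807 bits/symbol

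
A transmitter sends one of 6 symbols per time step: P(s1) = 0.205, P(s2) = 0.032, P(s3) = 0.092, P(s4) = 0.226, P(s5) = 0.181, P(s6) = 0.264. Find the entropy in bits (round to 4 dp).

H = −Σ pᵢ log₂ pᵢ.
−0.205·log₂(0.205) = 0.4687
−0.032·log₂(0.032) = 0.1589
−0.092·log₂(0.092) = 0.3167
−0.226·log₂(0.226) = 0.4849
−0.181·log₂(0.181) = 0.4463
−0.264·log₂(0.264) = 0.5072
Sum ≈ 2.3828 → 2.3828 bits.

2.3828 bits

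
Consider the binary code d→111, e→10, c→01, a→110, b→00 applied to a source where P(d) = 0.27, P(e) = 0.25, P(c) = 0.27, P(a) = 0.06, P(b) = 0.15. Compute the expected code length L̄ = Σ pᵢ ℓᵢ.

L̄ = Σ pᵢ·ℓᵢ = 0.27·3 + 0.25·2 + 0.27·2 + 0.06·3 + 0.15·2 = 2.33 bits/symbol.

2.33 bits/symbol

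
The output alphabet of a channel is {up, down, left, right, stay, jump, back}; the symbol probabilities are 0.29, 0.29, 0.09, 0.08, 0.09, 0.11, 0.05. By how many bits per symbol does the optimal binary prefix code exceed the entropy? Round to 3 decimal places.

0.031 bits

Entropy H = −Σ p log₂ p ≈ 2.5190 bits.
Huffman merges: 1/20+2/25→13/100; 9/100+9/100→9/50; 11/100+13/100→6/25; 9/50+6/25→21/50; 29/100+29/100→29/50; 21/50+29/50→1. L = 51/20 ≈ 2.5500.
L − H = 2.5500 − 2.5190 = 0.031 bits.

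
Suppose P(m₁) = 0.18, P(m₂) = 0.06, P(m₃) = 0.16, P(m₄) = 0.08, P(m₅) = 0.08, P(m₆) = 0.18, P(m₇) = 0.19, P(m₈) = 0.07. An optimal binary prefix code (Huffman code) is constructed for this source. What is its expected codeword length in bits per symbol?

Repeatedly combine the two least-probable nodes; the expected code length is the sum of the merged weights.
merge 3/50 + 7/100 → 13/100
merge 2/25 + 2/25 → 4/25
merge 13/100 + 4/25 → 29/100
merge 4/25 + 9/50 → 17/50
merge 9/50 + 19/100 → 37/100
merge 29/100 + 17/50 → 63/100
merge 37/100 + 63/100 → 1
L = 13/100 + 4/25 + 29/100 + 17/50 + 37/100 + 63/100 + 1 = 73/25 = 2.92 bits/symbol.

2.92 bits/symbol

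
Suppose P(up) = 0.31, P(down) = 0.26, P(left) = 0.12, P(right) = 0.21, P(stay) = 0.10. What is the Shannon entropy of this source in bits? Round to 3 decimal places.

2.201 bits

H = −Σ pᵢ log₂ pᵢ.
−0.31·log₂(0.31) = 0.5238
−0.26·log₂(0.26) = 0.5053
−0.12·log₂(0.12) = 0.3671
−0.21·log₂(0.21) = 0.4728
−0.10·log₂(0.10) = 0.3322
Sum ≈ 2.2012 → 2.201 bits.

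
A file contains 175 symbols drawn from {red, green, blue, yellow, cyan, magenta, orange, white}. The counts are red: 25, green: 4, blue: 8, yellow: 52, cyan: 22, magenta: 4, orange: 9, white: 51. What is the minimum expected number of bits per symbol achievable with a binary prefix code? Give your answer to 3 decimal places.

2.549 bits/symbol

Probabilities are the counts divided by 175.
Repeatedly combine the two least-probable nodes; the expected code length is the sum of the merged weights.
merge 4/175 + 4/175 → 8/175
merge 8/175 + 8/175 → 16/175
merge 9/175 + 16/175 → 1/7
merge 22/175 + 1/7 → 47/175
merge 1/7 + 47/175 → 72/175
merge 51/175 + 52/175 → 103/175
merge 72/175 + 103/175 → 1
L = 8/175 + 16/175 + 1/7 + 47/175 + 72/175 + 103/175 + 1 = 446/175 ≈ 2.549 bits/symbol.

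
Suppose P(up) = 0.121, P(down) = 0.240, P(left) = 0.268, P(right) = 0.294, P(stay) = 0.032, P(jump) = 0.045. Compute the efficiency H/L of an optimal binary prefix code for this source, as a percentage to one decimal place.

99.0%

Entropy H = −Σ p log₂ p ≈ 2.2514 bits.
Huffman merges: 4/125+9/200→77/1000; 77/1000+121/1000→99/500; 99/500+6/25→219/500; 67/250+147/500→281/500; 219/500+281/500→1. L = 91/40 ≈ 2.2750.
Efficiency = H/L = 2.2514/2.2750 = 99.0%.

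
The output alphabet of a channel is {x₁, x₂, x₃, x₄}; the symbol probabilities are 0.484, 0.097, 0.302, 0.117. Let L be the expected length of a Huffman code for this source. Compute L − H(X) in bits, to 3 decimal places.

0.013 bits

Entropy H = −Σ p log₂ p ≈ 1.7170 bits.
Huffman merges: 97/1000+117/1000→107/500; 107/500+151/500→129/250; 121/250+129/250→1. L = 173/100 ≈ 1.7300.
L − H = 1.7300 − 1.7170 = 0.013 bits.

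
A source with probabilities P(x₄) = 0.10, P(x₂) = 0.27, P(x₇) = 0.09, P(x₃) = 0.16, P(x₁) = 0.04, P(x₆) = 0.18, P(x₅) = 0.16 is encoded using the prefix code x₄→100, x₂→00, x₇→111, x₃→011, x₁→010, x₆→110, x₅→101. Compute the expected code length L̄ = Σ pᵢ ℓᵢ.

2.73 bits/symbol

L̄ = Σ pᵢ·ℓᵢ = 0.10·3 + 0.27·2 + 0.09·3 + 0.16·3 + 0.04·3 + 0.18·3 + 0.16·3 = 2.73 bits/symbol.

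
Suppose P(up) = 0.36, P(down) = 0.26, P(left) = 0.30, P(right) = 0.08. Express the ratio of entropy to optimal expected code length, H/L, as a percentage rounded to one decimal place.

Entropy H = −Σ p log₂ p ≈ 1.8485 bits.
Huffman merges: 2/25+13/50→17/50; 3/10+17/50→16/25; 9/25+16/25→1. L = 99/50 ≈ 1.9800.
Efficiency = H/L = 1.8485/1.9800 = 93.4%.

93.4%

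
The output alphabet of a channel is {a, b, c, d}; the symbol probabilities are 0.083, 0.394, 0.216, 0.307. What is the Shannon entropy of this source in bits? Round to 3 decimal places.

H = −Σ pᵢ log₂ pᵢ.
−0.083·log₂(0.083) = 0.2980
−0.394·log₂(0.394) = 0.5294
−0.216·log₂(0.216) = 0.4776
−0.307·log₂(0.307) = 0.5230
Sum ≈ 1.8280 → 1.828 bits.

1.828 bits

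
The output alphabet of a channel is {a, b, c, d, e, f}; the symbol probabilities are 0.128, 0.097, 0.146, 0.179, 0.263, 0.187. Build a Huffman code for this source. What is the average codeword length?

2.55 bits/symbol

Repeatedly combine the two least-probable nodes; the expected code length is the sum of the merged weights.
merge 97/1000 + 16/125 → 9/40
merge 73/500 + 179/1000 → 13/40
merge 187/1000 + 9/40 → 103/250
merge 263/1000 + 13/40 → 147/250
merge 103/250 + 147/250 → 1
L = 9/40 + 13/40 + 103/250 + 147/250 + 1 = 51/20 = 2.55 bits/symbol.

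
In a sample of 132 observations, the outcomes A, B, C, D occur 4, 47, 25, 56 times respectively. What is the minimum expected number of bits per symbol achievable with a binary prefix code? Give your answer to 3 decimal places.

Probabilities are the counts divided by 132.
Repeatedly combine the two least-probable nodes; the expected code length is the sum of the merged weights.
merge 1/33 + 25/132 → 29/132
merge 29/132 + 47/132 → 19/33
merge 14/33 + 19/33 → 1
L = 29/132 + 19/33 + 1 = 79/44 ≈ 1.795 bits/symbol.

1.795 bits/symbol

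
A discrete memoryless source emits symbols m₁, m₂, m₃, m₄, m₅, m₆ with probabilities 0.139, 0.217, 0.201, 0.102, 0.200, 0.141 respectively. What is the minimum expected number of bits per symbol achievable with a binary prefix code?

2.582 bits/symbol

Repeatedly combine the two least-probable nodes; the expected code length is the sum of the merged weights.
merge 51/500 + 139/1000 → 241/1000
merge 141/1000 + 1/5 → 341/1000
merge 201/1000 + 217/1000 → 209/500
merge 241/1000 + 341/1000 → 291/500
merge 209/500 + 291/500 → 1
L = 241/1000 + 341/1000 + 209/500 + 291/500 + 1 = 1291/500 = 2.582 bits/symbol.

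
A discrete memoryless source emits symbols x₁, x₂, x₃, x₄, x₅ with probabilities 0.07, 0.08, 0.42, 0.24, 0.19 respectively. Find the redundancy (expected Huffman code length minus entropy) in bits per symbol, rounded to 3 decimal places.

0.035 bits

Entropy H = −Σ p log₂ p ≈ 2.0351 bits.
Huffman merges: 7/100+2/25→3/20; 3/20+19/100→17/50; 6/25+17/50→29/50; 21/50+29/50→1. L = 207/100 ≈ 2.0700.
L − H = 2.0700 − 2.0351 = 0.035 bits.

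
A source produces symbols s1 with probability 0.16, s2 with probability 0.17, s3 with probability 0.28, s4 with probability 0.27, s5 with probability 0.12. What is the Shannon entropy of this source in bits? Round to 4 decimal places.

2.2489 bits

H = −Σ pᵢ log₂ pᵢ.
−0.16·log₂(0.16) = 0.4230
−0.17·log₂(0.17) = 0.4346
−0.28·log₂(0.28) = 0.5142
−0.27·log₂(0.27) = 0.5100
−0.12·log₂(0.12) = 0.3671
Sum ≈ 2.2489 → 2.2489 bits.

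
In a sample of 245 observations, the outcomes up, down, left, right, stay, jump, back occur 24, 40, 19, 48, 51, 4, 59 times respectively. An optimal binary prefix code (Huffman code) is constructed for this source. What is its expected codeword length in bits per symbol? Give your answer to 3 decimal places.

2.641 bits/symbol

Probabilities are the counts divided by 245.
Repeatedly combine the two least-probable nodes; the expected code length is the sum of the merged weights.
merge 4/245 + 19/245 → 23/245
merge 23/245 + 24/245 → 47/245
merge 8/49 + 47/245 → 87/245
merge 48/245 + 51/245 → 99/245
merge 59/245 + 87/245 → 146/245
merge 99/245 + 146/245 → 1
L = 23/245 + 47/245 + 87/245 + 99/245 + 146/245 + 1 = 647/245 ≈ 2.641 bits/symbol.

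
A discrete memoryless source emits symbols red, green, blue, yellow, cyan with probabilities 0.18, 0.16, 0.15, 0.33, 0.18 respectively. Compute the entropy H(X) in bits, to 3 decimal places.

2.252 bits

H = −Σ pᵢ log₂ pᵢ.
−0.18·log₂(0.18) = 0.4453
−0.16·log₂(0.16) = 0.4230
−0.15·log₂(0.15) = 0.4105
−0.33·log₂(0.33) = 0.5278
−0.18·log₂(0.18) = 0.4453
Sum ≈ 2.2520 → 2.252 bits.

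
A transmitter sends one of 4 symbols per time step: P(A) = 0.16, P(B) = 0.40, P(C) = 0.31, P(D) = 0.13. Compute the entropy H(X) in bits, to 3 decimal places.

H = −Σ pᵢ log₂ pᵢ.
−0.16·log₂(0.16) = 0.4230
−0.40·log₂(0.40) = 0.5288
−0.31·log₂(0.31) = 0.5238
−0.13·log₂(0.13) = 0.3826
Sum ≈ 1.8582 → 1.858 bits.

1.858 bits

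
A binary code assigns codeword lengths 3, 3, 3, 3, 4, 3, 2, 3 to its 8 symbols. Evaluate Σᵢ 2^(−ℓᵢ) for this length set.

1.0625

With common denominator 2^4 = 16: Σ 2^(−ℓᵢ) = 2/16 + 2/16 + 2/16 + 2/16 + 1/16 + 2/16 + 4/16 + 2/16 = 17/16 = 1.0625.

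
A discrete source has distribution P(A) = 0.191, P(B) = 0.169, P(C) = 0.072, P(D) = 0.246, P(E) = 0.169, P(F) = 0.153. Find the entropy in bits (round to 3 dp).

H = −Σ pᵢ log₂ pᵢ.
−0.191·log₂(0.191) = 0.4562
−0.169·log₂(0.169) = 0.4335
−0.072·log₂(0.072) = 0.2733
−0.246·log₂(0.246) = 0.4977
−0.169·log₂(0.169) = 0.4335
−0.153·log₂(0.153) = 0.4144
Sum ≈ 2.5085 → 2.509 bits.

2.509 bits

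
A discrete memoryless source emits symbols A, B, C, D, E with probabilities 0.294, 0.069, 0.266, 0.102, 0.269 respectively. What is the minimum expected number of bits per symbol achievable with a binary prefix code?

Repeatedly combine the two least-probable nodes; the expected code length is the sum of the merged weights.
merge 69/1000 + 51/500 → 171/1000
merge 171/1000 + 133/500 → 437/1000
merge 269/1000 + 147/500 → 563/1000
merge 437/1000 + 563/1000 → 1
L = 171/1000 + 437/1000 + 563/1000 + 1 = 2171/1000 = 2.171 bits/symbol.

2.171 bits/symbol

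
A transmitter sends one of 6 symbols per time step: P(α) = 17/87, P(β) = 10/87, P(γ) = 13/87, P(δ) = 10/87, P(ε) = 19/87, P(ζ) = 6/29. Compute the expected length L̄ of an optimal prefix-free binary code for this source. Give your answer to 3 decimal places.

Repeatedly combine the two least-probable nodes; the expected code length is the sum of the merged weights.
merge 10/87 + 10/87 → 20/87
merge 13/87 + 17/87 → 10/29
merge 6/29 + 19/87 → 37/87
merge 20/87 + 10/29 → 50/87
merge 37/87 + 50/87 → 1
L = 20/87 + 10/29 + 37/87 + 50/87 + 1 = 224/87 ≈ 2.575 bits/symbol.

2.575 bits/symbol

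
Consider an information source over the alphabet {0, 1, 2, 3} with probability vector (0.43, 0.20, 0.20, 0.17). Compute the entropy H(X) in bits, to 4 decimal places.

H = −Σ pᵢ log₂ pᵢ.
−0.43·log₂(0.43) = 0.5236
−0.20·log₂(0.20) = 0.4644
−0.20·log₂(0.20) = 0.4644
−0.17·log₂(0.17) = 0.4346
Sum ≈ 1.8869 → 1.8869 bits.

1.8869 bits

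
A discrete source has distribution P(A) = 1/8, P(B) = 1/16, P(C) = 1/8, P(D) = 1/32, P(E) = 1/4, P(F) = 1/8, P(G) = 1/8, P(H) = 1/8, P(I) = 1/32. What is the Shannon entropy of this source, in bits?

2.9375 bits

Each probability is a power of 1/2, so log₂(1/p) is an integer.
H = Σ p·log₂(1/p) = 1/8·3 + 1/16·4 + 1/8·3 + 1/32·5 + 1/4·2 + 1/8·3 + 1/8·3 + 1/8·3 + 1/32·5 = 2.9375 bits.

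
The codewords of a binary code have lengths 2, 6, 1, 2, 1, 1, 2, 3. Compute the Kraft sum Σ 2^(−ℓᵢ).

2.390625

With common denominator 2^6 = 64: Σ 2^(−ℓᵢ) = 16/64 + 1/64 + 32/64 + 16/64 + 32/64 + 32/64 + 16/64 + 8/64 = 153/64 = 2.390625.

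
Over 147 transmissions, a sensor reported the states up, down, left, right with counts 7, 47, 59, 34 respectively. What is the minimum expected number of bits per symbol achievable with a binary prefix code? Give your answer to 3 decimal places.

Probabilities are the counts divided by 147.
Repeatedly combine the two least-probable nodes; the expected code length is the sum of the merged weights.
merge 1/21 + 34/147 → 41/147
merge 41/147 + 47/147 → 88/147
merge 59/147 + 88/147 → 1
L = 41/147 + 88/147 + 1 = 92/49 ≈ 1.878 bits/symbol.

1.878 bits/symbol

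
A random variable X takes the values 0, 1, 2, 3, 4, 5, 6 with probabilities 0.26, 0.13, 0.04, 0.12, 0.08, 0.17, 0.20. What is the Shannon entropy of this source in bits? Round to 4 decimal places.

2.6312 bits

H = −Σ pᵢ log₂ pᵢ.
−0.26·log₂(0.26) = 0.5053
−0.13·log₂(0.13) = 0.3826
−0.04·log₂(0.04) = 0.1858
−0.12·log₂(0.12) = 0.3671
−0.08·log₂(0.08) = 0.2915
−0.17·log₂(0.17) = 0.4346
−0.20·log₂(0.20) = 0.4644
Sum ≈ 2.6312 → 2.6312 bits.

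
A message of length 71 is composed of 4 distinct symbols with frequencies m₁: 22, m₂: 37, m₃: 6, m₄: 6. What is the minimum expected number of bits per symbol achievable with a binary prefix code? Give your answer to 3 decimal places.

1.648 bits/symbol

Probabilities are the counts divided by 71.
Repeatedly combine the two least-probable nodes; the expected code length is the sum of the merged weights.
merge 6/71 + 6/71 → 12/71
merge 12/71 + 22/71 → 34/71
merge 34/71 + 37/71 → 1
L = 12/71 + 34/71 + 1 = 117/71 ≈ 1.648 bits/symbol.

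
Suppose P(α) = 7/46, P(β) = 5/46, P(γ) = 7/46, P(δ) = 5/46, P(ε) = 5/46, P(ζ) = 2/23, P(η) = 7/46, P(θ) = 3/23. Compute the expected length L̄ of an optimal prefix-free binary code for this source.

3 bits/symbol

Repeatedly combine the two least-probable nodes; the expected code length is the sum of the merged weights.
merge 2/23 + 5/46 → 9/46
merge 5/46 + 5/46 → 5/23
merge 3/23 + 7/46 → 13/46
merge 7/46 + 7/46 → 7/23
merge 9/46 + 5/23 → 19/46
merge 13/46 + 7/23 → 27/46
merge 19/46 + 27/46 → 1
L = 9/46 + 5/23 + 13/46 + 7/23 + 19/46 + 27/46 + 1 = 3 bits/symbol.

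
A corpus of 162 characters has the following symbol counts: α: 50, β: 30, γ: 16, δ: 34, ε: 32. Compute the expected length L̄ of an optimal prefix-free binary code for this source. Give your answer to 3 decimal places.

Probabilities are the counts divided by 162.
Repeatedly combine the two least-probable nodes; the expected code length is the sum of the merged weights.
merge 8/81 + 5/27 → 23/81
merge 16/81 + 17/81 → 11/27
merge 23/81 + 25/81 → 16/27
merge 11/27 + 16/27 → 1
L = 23/81 + 11/27 + 16/27 + 1 = 185/81 ≈ 2.284 bits/symbol.

2.284 bits/symbol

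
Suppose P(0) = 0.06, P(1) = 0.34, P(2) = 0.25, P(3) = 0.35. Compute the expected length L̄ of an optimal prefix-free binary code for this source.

1.96 bits/symbol

Repeatedly combine the two least-probable nodes; the expected code length is the sum of the merged weights.
merge 3/50 + 1/4 → 31/100
merge 31/100 + 17/50 → 13/20
merge 7/20 + 13/20 → 1
L = 31/100 + 13/20 + 1 = 49/25 = 1.96 bits/symbol.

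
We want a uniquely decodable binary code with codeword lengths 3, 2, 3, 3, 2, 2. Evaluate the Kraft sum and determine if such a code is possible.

With common denominator 2^3 = 8: Σ 2^(−ℓᵢ) = 1/8 + 2/8 + 1/8 + 1/8 + 2/8 + 2/8 = 9/8 = 1.125.
Kraft's inequality requires Σ ≤ 1; here Σ = 1.125 > 1, so no such prefix code exists.

1.125; no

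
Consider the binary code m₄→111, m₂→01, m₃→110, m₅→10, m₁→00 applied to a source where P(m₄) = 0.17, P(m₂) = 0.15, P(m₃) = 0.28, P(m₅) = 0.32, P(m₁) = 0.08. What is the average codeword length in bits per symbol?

L̄ = Σ pᵢ·ℓᵢ = 0.17·3 + 0.15·2 + 0.28·3 + 0.32·2 + 0.08·2 = 2.45 bits/symbol.

2.45 bits/symbol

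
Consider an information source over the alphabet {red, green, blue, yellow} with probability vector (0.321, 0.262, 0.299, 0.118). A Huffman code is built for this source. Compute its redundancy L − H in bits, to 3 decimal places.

0.083 bits

Entropy H = −Σ p log₂ p ≈ 1.9171 bits.
Huffman merges: 59/500+131/500→19/50; 299/1000+321/1000→31/50; 19/50+31/50→1. L = 2 ≈ 2.0000.
L − H = 2.0000 − 1.9171 = 0.083 bits.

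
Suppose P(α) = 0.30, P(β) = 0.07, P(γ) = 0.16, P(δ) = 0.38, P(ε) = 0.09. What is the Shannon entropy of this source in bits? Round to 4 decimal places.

H = −Σ pᵢ log₂ pᵢ.
−0.30·log₂(0.30) = 0.5211
−0.07·log₂(0.07) = 0.2686
−0.16·log₂(0.16) = 0.4230
−0.38·log₂(0.38) = 0.5305
−0.09·log₂(0.09) = 0.3127
Sum ≈ 2.0558 → 2.0558 bits.

2.0558 bits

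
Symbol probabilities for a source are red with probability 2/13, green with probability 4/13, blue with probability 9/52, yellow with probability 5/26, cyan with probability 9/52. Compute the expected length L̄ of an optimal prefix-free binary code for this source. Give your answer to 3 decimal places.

Repeatedly combine the two least-probable nodes; the expected code length is the sum of the merged weights.
merge 2/13 + 9/52 → 17/52
merge 9/52 + 5/26 → 19/52
merge 4/13 + 17/52 → 33/52
merge 19/52 + 33/52 → 1
L = 17/52 + 19/52 + 33/52 + 1 = 121/52 ≈ 2.327 bits/symbol.

2.327 bits/symbol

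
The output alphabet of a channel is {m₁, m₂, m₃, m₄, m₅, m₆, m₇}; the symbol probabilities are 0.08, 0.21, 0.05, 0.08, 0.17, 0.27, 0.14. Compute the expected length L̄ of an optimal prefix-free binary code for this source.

2.65 bits/symbol

Repeatedly combine the two least-probable nodes; the expected code length is the sum of the merged weights.
merge 1/20 + 2/25 → 13/100
merge 2/25 + 13/100 → 21/100
merge 7/50 + 17/100 → 31/100
merge 21/100 + 21/100 → 21/50
merge 27/100 + 31/100 → 29/50
merge 21/50 + 29/50 → 1
L = 13/100 + 21/100 + 31/100 + 21/50 + 29/50 + 1 = 53/20 = 2.65 bits/symbol.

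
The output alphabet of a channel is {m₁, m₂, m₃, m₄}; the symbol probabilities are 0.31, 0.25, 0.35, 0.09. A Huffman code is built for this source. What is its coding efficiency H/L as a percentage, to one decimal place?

93.8%

Entropy H = −Σ p log₂ p ≈ 1.8665 bits.
Huffman merges: 9/100+1/4→17/50; 31/100+17/50→13/20; 7/20+13/20→1. L = 199/100 ≈ 1.9900.
Efficiency = H/L = 1.8665/1.9900 = 93.8%.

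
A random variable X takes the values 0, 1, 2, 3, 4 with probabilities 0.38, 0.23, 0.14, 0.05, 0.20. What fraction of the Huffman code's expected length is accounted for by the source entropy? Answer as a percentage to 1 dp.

95.7%

Entropy H = −Σ p log₂ p ≈ 2.0957 bits.
Huffman merges: 1/20+7/50→19/100; 19/100+1/5→39/100; 23/100+19/50→61/100; 39/100+61/100→1. L = 219/100 ≈ 2.1900.
Efficiency = H/L = 2.0957/2.1900 = 95.7%.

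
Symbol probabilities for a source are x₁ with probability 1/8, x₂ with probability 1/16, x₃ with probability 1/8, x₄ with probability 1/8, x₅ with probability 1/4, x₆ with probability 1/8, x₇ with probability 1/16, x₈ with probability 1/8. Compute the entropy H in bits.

2.875 bits

Each probability is a power of 1/2, so log₂(1/p) is an integer.
H = Σ p·log₂(1/p) = 1/8·3 + 1/16·4 + 1/8·3 + 1/8·3 + 1/4·2 + 1/8·3 + 1/16·4 + 1/8·3 = 2.875 bits.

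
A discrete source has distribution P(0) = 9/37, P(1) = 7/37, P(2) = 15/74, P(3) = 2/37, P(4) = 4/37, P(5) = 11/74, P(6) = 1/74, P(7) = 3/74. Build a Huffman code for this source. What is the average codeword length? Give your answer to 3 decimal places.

2.716 bits/symbol

Repeatedly combine the two least-probable nodes; the expected code length is the sum of the merged weights.
merge 1/74 + 3/74 → 2/37
merge 2/37 + 2/37 → 4/37
merge 4/37 + 4/37 → 8/37
merge 11/74 + 7/37 → 25/74
merge 15/74 + 8/37 → 31/74
merge 9/37 + 25/74 → 43/74
merge 31/74 + 43/74 → 1
L = 2/37 + 4/37 + 8/37 + 25/74 + 31/74 + 43/74 + 1 = 201/74 ≈ 2.716 bits/symbol.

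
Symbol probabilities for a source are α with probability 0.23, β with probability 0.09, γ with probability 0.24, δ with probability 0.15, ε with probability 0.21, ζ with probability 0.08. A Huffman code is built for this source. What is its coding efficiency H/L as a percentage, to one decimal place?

99.2%

Entropy H = −Σ p log₂ p ≈ 2.4693 bits.
Huffman merges: 2/25+9/100→17/100; 3/20+17/100→8/25; 21/100+23/100→11/25; 6/25+8/25→14/25; 11/25+14/25→1. L = 249/100 ≈ 2.4900.
Efficiency = H/L = 2.4693/2.4900 = 99.2%.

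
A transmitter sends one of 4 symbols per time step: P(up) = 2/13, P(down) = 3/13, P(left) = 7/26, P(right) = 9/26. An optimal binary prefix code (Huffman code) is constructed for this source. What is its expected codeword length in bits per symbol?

Repeatedly combine the two least-probable nodes; the expected code length is the sum of the merged weights.
merge 2/13 + 3/13 → 5/13
merge 7/26 + 9/26 → 8/13
merge 5/13 + 8/13 → 1
L = 5/13 + 8/13 + 1 = 2 bits/symbol.

2 bits/symbol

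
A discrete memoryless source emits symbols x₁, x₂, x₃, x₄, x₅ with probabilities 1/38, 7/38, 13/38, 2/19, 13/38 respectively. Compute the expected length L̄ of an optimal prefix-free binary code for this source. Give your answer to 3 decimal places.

2.105 bits/symbol

Repeatedly combine the two least-probable nodes; the expected code length is the sum of the merged weights.
merge 1/38 + 2/19 → 5/38
merge 5/38 + 7/38 → 6/19
merge 6/19 + 13/38 → 25/38
merge 13/38 + 25/38 → 1
L = 5/38 + 6/19 + 25/38 + 1 = 40/19 ≈ 2.105 bits/symbol.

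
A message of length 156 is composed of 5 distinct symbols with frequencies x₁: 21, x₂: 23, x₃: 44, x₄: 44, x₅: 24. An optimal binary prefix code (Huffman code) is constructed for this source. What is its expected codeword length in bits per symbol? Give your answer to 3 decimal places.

Probabilities are the counts divided by 156.
Repeatedly combine the two least-probable nodes; the expected code length is the sum of the merged weights.
merge 7/52 + 23/156 → 11/39
merge 2/13 + 11/39 → 17/39
merge 11/39 + 11/39 → 22/39
merge 17/39 + 22/39 → 1
L = 11/39 + 17/39 + 22/39 + 1 = 89/39 ≈ 2.282 bits/symbol.

2.282 bits/symbol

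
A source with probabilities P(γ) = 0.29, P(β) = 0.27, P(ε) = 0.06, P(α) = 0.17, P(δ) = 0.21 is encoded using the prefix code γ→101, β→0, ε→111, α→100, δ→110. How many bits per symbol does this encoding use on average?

L̄ = Σ pᵢ·ℓᵢ = 0.29·3 + 0.27·1 + 0.06·3 + 0.17·3 + 0.21·3 = 2.46 bits/symbol.

2.46 bits/symbol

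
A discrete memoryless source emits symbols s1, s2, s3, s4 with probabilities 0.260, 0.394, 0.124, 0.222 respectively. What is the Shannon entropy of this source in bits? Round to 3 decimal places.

1.890 bits

H = −Σ pᵢ log₂ pᵢ.
−0.260·log₂(0.260) = 0.5053
−0.394·log₂(0.394) = 0.5294
−0.124·log₂(0.124) = 0.3734
−0.222·log₂(0.222) = 0.4820
Sum ≈ 1.8902 → 1.890 bits.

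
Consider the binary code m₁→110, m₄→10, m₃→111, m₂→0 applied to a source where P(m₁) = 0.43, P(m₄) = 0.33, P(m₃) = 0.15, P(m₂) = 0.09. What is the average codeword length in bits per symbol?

L̄ = Σ pᵢ·ℓᵢ = 0.43·3 + 0.33·2 + 0.15·3 + 0.09·1 = 2.49 bits/symbol.

2.49 bits/symbol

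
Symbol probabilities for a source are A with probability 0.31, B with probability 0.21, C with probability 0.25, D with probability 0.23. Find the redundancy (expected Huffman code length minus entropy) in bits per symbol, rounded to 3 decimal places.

0.016 bits

Entropy H = −Σ p log₂ p ≈ 1.9843 bits.
Huffman merges: 21/100+23/100→11/25; 1/4+31/100→14/25; 11/25+14/25→1. L = 2 ≈ 2.0000.
L − H = 2.0000 − 1.9843 = 0.016 bits.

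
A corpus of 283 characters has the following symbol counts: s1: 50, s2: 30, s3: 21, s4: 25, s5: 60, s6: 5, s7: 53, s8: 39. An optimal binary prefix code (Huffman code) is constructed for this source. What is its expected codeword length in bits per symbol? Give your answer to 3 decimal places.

Probabilities are the counts divided by 283.
Repeatedly combine the two least-probable nodes; the expected code length is the sum of the merged weights.
merge 5/283 + 21/283 → 26/283
merge 25/283 + 26/283 → 51/283
merge 30/283 + 39/283 → 69/283
merge 50/283 + 51/283 → 101/283
merge 53/283 + 60/283 → 113/283
merge 69/283 + 101/283 → 170/283
merge 113/283 + 170/283 → 1
L = 26/283 + 51/283 + 69/283 + 101/283 + 113/283 + 170/283 + 1 = 813/283 ≈ 2.873 bits/symbol.

2.873 bits/symbol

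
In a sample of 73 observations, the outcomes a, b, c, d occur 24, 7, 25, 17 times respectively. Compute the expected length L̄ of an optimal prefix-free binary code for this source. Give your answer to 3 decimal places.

1.986 bits/symbol

Probabilities are the counts divided by 73.
Repeatedly combine the two least-probable nodes; the expected code length is the sum of the merged weights.
merge 7/73 + 17/73 → 24/73
merge 24/73 + 24/73 → 48/73
merge 25/73 + 48/73 → 1
L = 24/73 + 48/73 + 1 = 145/73 ≈ 1.986 bits/symbol.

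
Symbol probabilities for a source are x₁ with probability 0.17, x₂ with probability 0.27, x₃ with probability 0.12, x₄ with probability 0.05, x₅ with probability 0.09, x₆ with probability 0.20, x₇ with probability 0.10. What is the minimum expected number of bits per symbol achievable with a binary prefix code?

2.67 bits/symbol

Repeatedly combine the two least-probable nodes; the expected code length is the sum of the merged weights.
merge 1/20 + 9/100 → 7/50
merge 1/10 + 3/25 → 11/50
merge 7/50 + 17/100 → 31/100
merge 1/5 + 11/50 → 21/50
merge 27/100 + 31/100 → 29/50
merge 21/50 + 29/50 → 1
L = 7/50 + 11/50 + 31/100 + 21/50 + 29/50 + 1 = 267/100 = 2.67 bits/symbol.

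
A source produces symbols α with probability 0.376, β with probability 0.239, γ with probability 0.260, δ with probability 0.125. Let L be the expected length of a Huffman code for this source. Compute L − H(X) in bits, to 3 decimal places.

0.084 bits

Entropy H = −Σ p log₂ p ≈ 1.9044 bits.
Huffman merges: 1/8+239/1000→91/250; 13/50+91/250→78/125; 47/125+78/125→1. L = 497/250 ≈ 1.9880.
L − H = 1.9880 − 1.9044 = 0.084 bits.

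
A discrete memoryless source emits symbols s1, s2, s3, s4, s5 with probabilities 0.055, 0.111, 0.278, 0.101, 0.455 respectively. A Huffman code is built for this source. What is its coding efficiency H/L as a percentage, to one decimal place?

Entropy H = −Σ p log₂ p ≈ 1.9466 bits.
Huffman merges: 11/200+101/1000→39/250; 111/1000+39/250→267/1000; 267/1000+139/500→109/200; 91/200+109/200→1. L = 246/125 ≈ 1.9680.
Efficiency = H/L = 1.9466/1.9680 = 98.9%.

98.9%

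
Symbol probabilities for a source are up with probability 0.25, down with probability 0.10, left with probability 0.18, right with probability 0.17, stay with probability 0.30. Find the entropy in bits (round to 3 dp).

2.233 bits

H = −Σ pᵢ log₂ pᵢ.
−0.25·log₂(0.25) = 0.5000
−0.10·log₂(0.10) = 0.3322
−0.18·log₂(0.18) = 0.4453
−0.17·log₂(0.17) = 0.4346
−0.30·log₂(0.30) = 0.5211
Sum ≈ 2.2332 → 2.233 bits.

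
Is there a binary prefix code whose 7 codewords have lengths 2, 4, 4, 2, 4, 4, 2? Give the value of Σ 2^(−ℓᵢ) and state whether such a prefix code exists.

With common denominator 2^4 = 16: Σ 2^(−ℓᵢ) = 4/16 + 1/16 + 1/16 + 4/16 + 1/16 + 1/16 + 4/16 = 16/16 = 1.
Kraft's inequality requires Σ ≤ 1; here Σ = 1 ≤ 1, so such a prefix code exists.

1; yes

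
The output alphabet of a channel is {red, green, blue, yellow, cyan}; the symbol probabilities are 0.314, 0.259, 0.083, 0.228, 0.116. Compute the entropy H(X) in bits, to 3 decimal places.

2.174 bits

H = −Σ pᵢ log₂ pᵢ.
−0.314·log₂(0.314) = 0.5247
−0.259·log₂(0.259) = 0.5048
−0.083·log₂(0.083) = 0.2980
−0.228·log₂(0.228) = 0.4863
−0.116·log₂(0.116) = 0.3605
Sum ≈ 2.1744 → 2.174 bits.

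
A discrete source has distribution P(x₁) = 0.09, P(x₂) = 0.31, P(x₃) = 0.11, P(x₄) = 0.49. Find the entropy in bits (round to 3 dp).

1.691 bits

H = −Σ pᵢ log₂ pᵢ.
−0.09·log₂(0.09) = 0.3127
−0.31·log₂(0.31) = 0.5238
−0.11·log₂(0.11) = 0.3503
−0.49·log₂(0.49) = 0.5043
Sum ≈ 1.6910 → 1.691 bits.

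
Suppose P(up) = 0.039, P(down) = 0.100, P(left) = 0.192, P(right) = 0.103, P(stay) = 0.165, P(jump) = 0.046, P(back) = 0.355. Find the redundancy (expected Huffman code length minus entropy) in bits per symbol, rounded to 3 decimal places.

0.065 bits

Entropy H = −Σ p log₂ p ≈ 2.4733 bits.
Huffman merges: 39/1000+23/500→17/200; 17/200+1/10→37/200; 103/1000+33/200→67/250; 37/200+24/125→377/1000; 67/250+71/200→623/1000; 377/1000+623/1000→1. L = 1269/500 ≈ 2.5380.
L − H = 2.5380 − 2.4733 = 0.065 bits.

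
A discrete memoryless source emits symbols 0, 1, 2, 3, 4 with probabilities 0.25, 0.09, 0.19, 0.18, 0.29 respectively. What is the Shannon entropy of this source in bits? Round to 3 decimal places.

2.231 bits

H = −Σ pᵢ log₂ pᵢ.
−0.25·log₂(0.25) = 0.5000
−0.09·log₂(0.09) = 0.3127
−0.19·log₂(0.19) = 0.4552
−0.18·log₂(0.18) = 0.4453
−0.29·log₂(0.29) = 0.5179
Sum ≈ 2.2311 → 2.231 bits.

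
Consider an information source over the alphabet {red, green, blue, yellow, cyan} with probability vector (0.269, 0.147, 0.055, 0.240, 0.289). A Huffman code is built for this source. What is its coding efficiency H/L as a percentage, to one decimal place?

Entropy H = −Σ p log₂ p ≈ 2.1580 bits.
Huffman merges: 11/200+147/1000→101/500; 101/500+6/25→221/500; 269/1000+289/1000→279/500; 221/500+279/500→1. L = 1101/500 ≈ 2.2020.
Efficiency = H/L = 2.1580/2.2020 = 98.0%.

98.0%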